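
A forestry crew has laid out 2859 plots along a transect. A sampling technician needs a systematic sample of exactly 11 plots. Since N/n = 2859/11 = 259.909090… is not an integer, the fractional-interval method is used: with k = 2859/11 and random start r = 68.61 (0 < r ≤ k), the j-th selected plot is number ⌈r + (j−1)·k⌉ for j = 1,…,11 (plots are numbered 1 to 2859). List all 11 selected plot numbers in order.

j=1: r + 0k = 68.61 → ⌈·⌉ = 69
j=2: r + 1k = 328.519090… → ⌈·⌉ = 329
j=3: r + 2k = 588.428181… → ⌈·⌉ = 589
j=4: r + 3k = 848.337272… → ⌈·⌉ = 849
j=5: r + 4k = 1108.246363… → ⌈·⌉ = 1109
j=6: r + 5k = 1368.155454… → ⌈·⌉ = 1369
j=7: r + 6k = 1628.064545… → ⌈·⌉ = 1629
j=8: r + 7k = 1887.973636… → ⌈·⌉ = 1888
j=9: r + 8k = 2147.882727… → ⌈·⌉ = 2148
j=10: r + 9k = 2407.791818… → ⌈·⌉ = 2408
j=11: r + 10k = 2667.700909… → ⌈·⌉ = 2668

69, 329, 589, 849, 1109, 1369, 1629, 1888, 2148, 2408, 2668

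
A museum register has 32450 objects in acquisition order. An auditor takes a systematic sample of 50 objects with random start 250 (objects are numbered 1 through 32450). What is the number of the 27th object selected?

k = 32450/50 = 649
27th selection = r + (27−1)·k = 250 + 26×649 = 250 + 16874 = 17124

17124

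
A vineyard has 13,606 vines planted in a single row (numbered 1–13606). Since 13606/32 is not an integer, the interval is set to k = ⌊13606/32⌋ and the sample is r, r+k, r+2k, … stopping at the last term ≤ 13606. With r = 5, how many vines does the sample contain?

k = ⌊13606/32⌋ = 425
Achieved size = ⌊(13606 − 5)/425⌋ + 1 = ⌊13601/425⌋ + 1 = 32 + 1 = 33
(last selection: 5 + 32×425 = 13605 ≤ 13606; next would be 14030 > 13606)

33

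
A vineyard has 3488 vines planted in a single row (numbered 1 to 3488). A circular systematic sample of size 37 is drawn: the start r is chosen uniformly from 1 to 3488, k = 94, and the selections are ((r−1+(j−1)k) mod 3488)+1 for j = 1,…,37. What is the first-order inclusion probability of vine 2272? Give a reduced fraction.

37/3488

For each position j, as r ranges over 1…3488 the j-th selection hits every vine exactly once, so vine 2272 is selected for exactly 37 of the 3488 starts.
Inclusion probability = 37/3488.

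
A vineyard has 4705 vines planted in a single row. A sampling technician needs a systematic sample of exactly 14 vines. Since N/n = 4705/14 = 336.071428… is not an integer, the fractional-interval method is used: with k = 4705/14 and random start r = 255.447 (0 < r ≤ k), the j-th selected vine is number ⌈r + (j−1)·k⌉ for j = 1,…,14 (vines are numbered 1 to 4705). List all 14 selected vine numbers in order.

256, 592, 928, 1264, 1600, 1936, 2272, 2608, 2945, 3281, 3617, 3953, 4289, 4625

j=1: r + 0k = 255.447 → ⌈·⌉ = 256
j=2: r + 1k = 591.518428… → ⌈·⌉ = 592
j=3: r + 2k = 927.589857… → ⌈·⌉ = 928
j=4: r + 3k = 1263.661285… → ⌈·⌉ = 1264
j=5: r + 4k = 1599.732714… → ⌈·⌉ = 1600
j=6: r + 5k = 1935.804142… → ⌈·⌉ = 1936
j=7: r + 6k = 2271.875571… → ⌈·⌉ = 2272
j=8: r + 7k = 2607.947 → ⌈·⌉ = 2608
j=9: r + 8k = 2944.018428… → ⌈·⌉ = 2945
j=10: r + 9k = 3280.089857… → ⌈·⌉ = 3281
j=11: r + 10k = 3616.161285… → ⌈·⌉ = 3617
j=12: r + 11k = 3952.232714… → ⌈·⌉ = 3953
j=13: r + 12k = 4288.304142… → ⌈·⌉ = 4289
j=14: r + 13k = 4624.375571… → ⌈·⌉ = 4625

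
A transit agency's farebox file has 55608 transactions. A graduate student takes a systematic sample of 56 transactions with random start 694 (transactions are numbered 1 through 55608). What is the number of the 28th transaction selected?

k = 55608/56 = 993
28th selection = r + (28−1)·k = 694 + 27×993 = 694 + 26811 = 27505

27505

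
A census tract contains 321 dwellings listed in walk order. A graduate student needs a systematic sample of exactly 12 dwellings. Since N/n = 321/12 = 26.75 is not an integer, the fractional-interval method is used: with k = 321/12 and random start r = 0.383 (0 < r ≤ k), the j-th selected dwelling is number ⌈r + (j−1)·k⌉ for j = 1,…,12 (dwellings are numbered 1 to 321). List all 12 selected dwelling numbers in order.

j=1: r + 0k = 0.383 → ⌈·⌉ = 1
j=2: r + 1k = 27.133 → ⌈·⌉ = 28
j=3: r + 2k = 53.883 → ⌈·⌉ = 54
j=4: r + 3k = 80.633 → ⌈·⌉ = 81
j=5: r + 4k = 107.383 → ⌈·⌉ = 108
j=6: r + 5k = 134.133 → ⌈·⌉ = 135
j=7: r + 6k = 160.883 → ⌈·⌉ = 161
j=8: r + 7k = 187.633 → ⌈·⌉ = 188
j=9: r + 8k = 214.383 → ⌈·⌉ = 215
j=10: r + 9k = 241.133 → ⌈·⌉ = 242
j=11: r + 10k = 267.883 → ⌈·⌉ = 268
j=12: r + 11k = 294.633 → ⌈·⌉ = 295

1, 28, 54, 81, 108, 135, 161, 188, 215, 242, 268, 295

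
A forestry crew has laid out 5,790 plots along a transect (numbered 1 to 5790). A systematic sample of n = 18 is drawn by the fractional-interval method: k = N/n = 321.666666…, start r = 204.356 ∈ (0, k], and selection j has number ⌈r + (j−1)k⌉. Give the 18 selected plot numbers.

205, 527, 848, 1170, 1492, 1813, 2135, 2457, 2778, 3100, 3422, 3743, 4065, 4387, 4708, 5030, 5352, 5673

j=1: r + 0k = 204.356 → ⌈·⌉ = 205
j=2: r + 1k = 526.022666… → ⌈·⌉ = 527
j=3: r + 2k = 847.689333… → ⌈·⌉ = 848
j=4: r + 3k = 1169.356 → ⌈·⌉ = 1170
j=5: r + 4k = 1491.022666… → ⌈·⌉ = 1492
j=6: r + 5k = 1812.689333… → ⌈·⌉ = 1813
j=7: r + 6k = 2134.356 → ⌈·⌉ = 2135
j=8: r + 7k = 2456.022666… → ⌈·⌉ = 2457
j=9: r + 8k = 2777.689333… → ⌈·⌉ = 2778
j=10: r + 9k = 3099.356 → ⌈·⌉ = 3100
j=11: r + 10k = 3421.022666… → ⌈·⌉ = 3422
j=12: r + 11k = 3742.689333… → ⌈·⌉ = 3743
j=13: r + 12k = 4064.356 → ⌈·⌉ = 4065
j=14: r + 13k = 4386.022666… → ⌈·⌉ = 4387
j=15: r + 14k = 4707.689333… → ⌈·⌉ = 4708
j=16: r + 15k = 5029.356 → ⌈·⌉ = 5030
j=17: r + 16k = 5351.022666… → ⌈·⌉ = 5352
j=18: r + 17k = 5672.689333… → ⌈·⌉ = 5673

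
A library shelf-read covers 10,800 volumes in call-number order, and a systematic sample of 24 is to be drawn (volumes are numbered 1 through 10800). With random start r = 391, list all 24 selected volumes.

k = N/n = 10800/24 = 450
volume 1: 391
volume 2: 391 + 450 = 841
volume 3: 841 + 450 = 1291
volume 4: 1291 + 450 = 1741
volume 5: 1741 + 450 = 2191
volume 6: 2191 + 450 = 2641
volume 7: 2641 + 450 = 3091
volume 8: 3091 + 450 = 3541
volume 9: 3541 + 450 = 3991
volume 10: 3991 + 450 = 4441
volume 11: 4441 + 450 = 4891
volume 12: 4891 + 450 = 5341
volume 13: 5341 + 450 = 5791
volume 14: 5791 + 450 = 6241
volume 15: 6241 + 450 = 6691
volume 16: 6691 + 450 = 7141
volume 17: 7141 + 450 = 7591
volume 18: 7591 + 450 = 8041
volume 19: 8041 + 450 = 8491
volume 20: 8491 + 450 = 8941
volume 21: 8941 + 450 = 9391
volume 22: 9391 + 450 = 9841
volume 23: 9841 + 450 = 10291
volume 24: 10291 + 450 = 10741

391, 841, 1291, 1741, 2191, 2641, 3091, 3541, 3991, 4441, 4891, 5341, 5791, 6241, 6691, 7141, 7591, 8041, 8491, 8941, 9391, 9841, 10291, 10741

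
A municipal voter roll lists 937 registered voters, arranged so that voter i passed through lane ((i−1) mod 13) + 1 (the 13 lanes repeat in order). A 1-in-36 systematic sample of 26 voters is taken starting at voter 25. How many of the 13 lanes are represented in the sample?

13

Consecutive selections differ by k = 36, so their lane numbers differ by 36 mod 13 = 10.
gcd(36, 13) = 1, so the sample visits 13/1 = 13 distinct residues mod 13.
Start 25 is lane 12; the lanes hit are 1, 2, 3, 4, 5, 6, 7, 8, 9, 10, 11, 12, 13.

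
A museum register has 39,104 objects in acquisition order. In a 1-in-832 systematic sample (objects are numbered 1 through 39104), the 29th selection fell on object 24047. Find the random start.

k = 832
r = 24047 − (29−1)×832 = 24047 − 23296 = 751

751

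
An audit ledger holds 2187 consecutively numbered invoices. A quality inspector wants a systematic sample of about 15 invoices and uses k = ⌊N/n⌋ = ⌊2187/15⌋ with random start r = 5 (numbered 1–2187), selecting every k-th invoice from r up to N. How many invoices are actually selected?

k = ⌊2187/15⌋ = 145
Achieved size = ⌊(2187 − 5)/145⌋ + 1 = ⌊2182/145⌋ + 1 = 15 + 1 = 16
(last selection: 5 + 15×145 = 2180 ≤ 2187; next would be 2325 > 2187)

16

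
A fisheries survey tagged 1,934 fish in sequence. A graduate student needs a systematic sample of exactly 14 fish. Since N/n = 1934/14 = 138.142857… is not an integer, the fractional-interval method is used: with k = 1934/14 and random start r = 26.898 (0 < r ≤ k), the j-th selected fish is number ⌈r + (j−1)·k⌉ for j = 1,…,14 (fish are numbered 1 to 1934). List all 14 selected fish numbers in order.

27, 166, 304, 442, 580, 718, 856, 994, 1133, 1271, 1409, 1547, 1685, 1823

j=1: r + 0k = 26.898 → ⌈·⌉ = 27
j=2: r + 1k = 165.040857… → ⌈·⌉ = 166
j=3: r + 2k = 303.183714… → ⌈·⌉ = 304
j=4: r + 3k = 441.326571… → ⌈·⌉ = 442
j=5: r + 4k = 579.469428… → ⌈·⌉ = 580
j=6: r + 5k = 717.612285… → ⌈·⌉ = 718
j=7: r + 6k = 855.755142… → ⌈·⌉ = 856
j=8: r + 7k = 993.898 → ⌈·⌉ = 994
j=9: r + 8k = 1132.040857… → ⌈·⌉ = 1133
j=10: r + 9k = 1270.183714… → ⌈·⌉ = 1271
j=11: r + 10k = 1408.326571… → ⌈·⌉ = 1409
j=12: r + 11k = 1546.469428… → ⌈·⌉ = 1547
j=13: r + 12k = 1684.612285… → ⌈·⌉ = 1685
j=14: r + 13k = 1822.755142… → ⌈·⌉ = 1823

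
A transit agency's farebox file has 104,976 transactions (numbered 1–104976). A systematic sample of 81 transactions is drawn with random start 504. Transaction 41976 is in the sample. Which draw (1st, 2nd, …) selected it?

k = 104976/81 = 1296
position = (41976 − 504)/1296 + 1 = 41472/1296 + 1 = 32 + 1 = 33

33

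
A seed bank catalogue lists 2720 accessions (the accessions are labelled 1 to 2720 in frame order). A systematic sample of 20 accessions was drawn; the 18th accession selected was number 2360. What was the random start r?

k = 2720/20 = 136
r = 2360 − (18−1)×136 = 2360 − 2312 = 48

48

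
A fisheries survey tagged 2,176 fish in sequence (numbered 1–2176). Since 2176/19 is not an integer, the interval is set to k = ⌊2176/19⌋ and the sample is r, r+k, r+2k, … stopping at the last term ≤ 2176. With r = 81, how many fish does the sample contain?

k = ⌊2176/19⌋ = 114
Achieved size = ⌊(2176 − 81)/114⌋ + 1 = ⌊2095/114⌋ + 1 = 18 + 1 = 19
(last selection: 81 + 18×114 = 2133 ≤ 2176; next would be 2247 > 2176)

19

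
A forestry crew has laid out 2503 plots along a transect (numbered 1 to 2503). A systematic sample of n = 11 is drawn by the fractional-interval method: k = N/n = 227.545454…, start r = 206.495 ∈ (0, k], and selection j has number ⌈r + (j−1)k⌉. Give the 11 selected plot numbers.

j=1: r + 0k = 206.495 → ⌈·⌉ = 207
j=2: r + 1k = 434.040454… → ⌈·⌉ = 435
j=3: r + 2k = 661.585909… → ⌈·⌉ = 662
j=4: r + 3k = 889.131363… → ⌈·⌉ = 890
j=5: r + 4k = 1116.676818… → ⌈·⌉ = 1117
j=6: r + 5k = 1344.222272… → ⌈·⌉ = 1345
j=7: r + 6k = 1571.767727… → ⌈·⌉ = 1572
j=8: r + 7k = 1799.313181… → ⌈·⌉ = 1800
j=9: r + 8k = 2026.858636… → ⌈·⌉ = 2027
j=10: r + 9k = 2254.404090… → ⌈·⌉ = 2255
j=11: r + 10k = 2481.949545… → ⌈·⌉ = 2482

207, 435, 662, 890, 1117, 1345, 1572, 1800, 2027, 2255, 2482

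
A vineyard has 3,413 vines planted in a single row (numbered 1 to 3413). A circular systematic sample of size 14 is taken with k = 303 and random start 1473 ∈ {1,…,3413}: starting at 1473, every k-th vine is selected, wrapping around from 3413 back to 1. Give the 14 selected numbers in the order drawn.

1473, 1776, 2079, 2382, 2685, 2988, 3291, 181, 484, 787, 1090, 1393, 1696, 1999

Selection 1: 1473
Selection 2: 1473 + 303 = 1776
Selection 3: 1776 + 303 = 2079
Selection 4: 2079 + 303 = 2382
Selection 5: 2382 + 303 = 2685
Selection 6: 2685 + 303 = 2988
Selection 7: 2988 + 303 = 3291
Selection 8: 3291 + 303 = 3594 → 3594 − 3413 = 181
Selection 9: 181 + 303 = 484
Selection 10: 484 + 303 = 787
Selection 11: 787 + 303 = 1090
Selection 12: 1090 + 303 = 1393
Selection 13: 1393 + 303 = 1696
Selection 14: 1696 + 303 = 1999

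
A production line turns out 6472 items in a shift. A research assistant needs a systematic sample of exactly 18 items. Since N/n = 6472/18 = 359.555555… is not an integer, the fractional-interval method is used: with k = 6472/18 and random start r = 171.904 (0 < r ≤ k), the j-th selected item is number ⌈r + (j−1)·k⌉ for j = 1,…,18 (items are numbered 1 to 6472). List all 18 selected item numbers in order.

172, 532, 892, 1251, 1611, 1970, 2330, 2689, 3049, 3408, 3768, 4128, 4487, 4847, 5206, 5566, 5925, 6285

j=1: r + 0k = 171.904 → ⌈·⌉ = 172
j=2: r + 1k = 531.459555… → ⌈·⌉ = 532
j=3: r + 2k = 891.015111… → ⌈·⌉ = 892
j=4: r + 3k = 1250.570666… → ⌈·⌉ = 1251
j=5: r + 4k = 1610.126222… → ⌈·⌉ = 1611
j=6: r + 5k = 1969.681777… → ⌈·⌉ = 1970
j=7: r + 6k = 2329.237333… → ⌈·⌉ = 2330
j=8: r + 7k = 2688.792888… → ⌈·⌉ = 2689
j=9: r + 8k = 3048.348444… → ⌈·⌉ = 3049
j=10: r + 9k = 3407.904 → ⌈·⌉ = 3408
j=11: r + 10k = 3767.459555… → ⌈·⌉ = 3768
j=12: r + 11k = 4127.015111… → ⌈·⌉ = 4128
j=13: r + 12k = 4486.570666… → ⌈·⌉ = 4487
j=14: r + 13k = 4846.126222… → ⌈·⌉ = 4847
j=15: r + 14k = 5205.681777… → ⌈·⌉ = 5206
j=16: r + 15k = 5565.237333… → ⌈·⌉ = 5566
j=17: r + 16k = 5924.792888… → ⌈·⌉ = 5925
j=18: r + 17k = 6284.348444… → ⌈·⌉ = 6285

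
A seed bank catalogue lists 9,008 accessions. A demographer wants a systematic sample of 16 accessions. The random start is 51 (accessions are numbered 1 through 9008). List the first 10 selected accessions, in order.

51, 614, 1177, 1740, 2303, 2866, 3429, 3992, 4555, 5118

k = N/n = 9008/16 = 563
accession 1: 51
accession 2: 51 + 563 = 614
accession 3: 614 + 563 = 1177
accession 4: 1177 + 563 = 1740
accession 5: 1740 + 563 = 2303
accession 6: 2303 + 563 = 2866
accession 7: 2866 + 563 = 3429
accession 8: 3429 + 563 = 3992
accession 9: 3992 + 563 = 4555
accession 10: 4555 + 563 = 5118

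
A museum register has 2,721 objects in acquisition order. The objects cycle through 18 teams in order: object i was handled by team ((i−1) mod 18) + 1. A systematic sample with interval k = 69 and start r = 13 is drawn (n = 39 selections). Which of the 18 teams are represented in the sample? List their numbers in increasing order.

1, 4, 7, 10, 13, 16

Consecutive selections differ by k = 69, so their team numbers differ by 69 mod 18 = 15.
gcd(69, 18) = 3, so the sample visits 18/3 = 6 distinct residues mod 18.
Start 13 is team 13; the teams hit are 1, 4, 7, 10, 13, 16.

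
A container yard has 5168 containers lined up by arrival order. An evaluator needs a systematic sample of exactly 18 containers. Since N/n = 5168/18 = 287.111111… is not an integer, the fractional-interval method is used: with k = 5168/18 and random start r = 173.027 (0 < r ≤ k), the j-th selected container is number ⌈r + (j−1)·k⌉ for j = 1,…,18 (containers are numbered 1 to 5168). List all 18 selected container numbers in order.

j=1: r + 0k = 173.027 → ⌈·⌉ = 174
j=2: r + 1k = 460.138111… → ⌈·⌉ = 461
j=3: r + 2k = 747.249222… → ⌈·⌉ = 748
j=4: r + 3k = 1034.360333… → ⌈·⌉ = 1035
j=5: r + 4k = 1321.471444… → ⌈·⌉ = 1322
j=6: r + 5k = 1608.582555… → ⌈·⌉ = 1609
j=7: r + 6k = 1895.693666… → ⌈·⌉ = 1896
j=8: r + 7k = 2182.804777… → ⌈·⌉ = 2183
j=9: r + 8k = 2469.915888… → ⌈·⌉ = 2470
j=10: r + 9k = 2757.027 → ⌈·⌉ = 2758
j=11: r + 10k = 3044.138111… → ⌈·⌉ = 3045
j=12: r + 11k = 3331.249222… → ⌈·⌉ = 3332
j=13: r + 12k = 3618.360333… → ⌈·⌉ = 3619
j=14: r + 13k = 3905.471444… → ⌈·⌉ = 3906
j=15: r + 14k = 4192.582555… → ⌈·⌉ = 4193
j=16: r + 15k = 4479.693666… → ⌈·⌉ = 4480
j=17: r + 16k = 4766.804777… → ⌈·⌉ = 4767
j=18: r + 17k = 5053.915888… → ⌈·⌉ = 5054

174, 461, 748, 1035, 1322, 1609, 1896, 2183, 2470, 2758, 3045, 3332, 3619, 3906, 4193, 4480, 4767, 5054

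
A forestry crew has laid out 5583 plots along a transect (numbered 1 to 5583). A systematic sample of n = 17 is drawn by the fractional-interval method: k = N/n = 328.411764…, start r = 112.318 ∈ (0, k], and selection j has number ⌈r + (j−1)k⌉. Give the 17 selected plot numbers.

j=1: r + 0k = 112.318 → ⌈·⌉ = 113
j=2: r + 1k = 440.729764… → ⌈·⌉ = 441
j=3: r + 2k = 769.141529… → ⌈·⌉ = 770
j=4: r + 3k = 1097.553294… → ⌈·⌉ = 1098
j=5: r + 4k = 1425.965058… → ⌈·⌉ = 1426
j=6: r + 5k = 1754.376823… → ⌈·⌉ = 1755
j=7: r + 6k = 2082.788588… → ⌈·⌉ = 2083
j=8: r + 7k = 2411.200352… → ⌈·⌉ = 2412
j=9: r + 8k = 2739.612117… → ⌈·⌉ = 2740
j=10: r + 9k = 3068.023882… → ⌈·⌉ = 3069
j=11: r + 10k = 3396.435647… → ⌈·⌉ = 3397
j=12: r + 11k = 3724.847411… → ⌈·⌉ = 3725
j=13: r + 12k = 4053.259176… → ⌈·⌉ = 4054
j=14: r + 13k = 4381.670941… → ⌈·⌉ = 4382
j=15: r + 14k = 4710.082705… → ⌈·⌉ = 4711
j=16: r + 15k = 5038.494470… → ⌈·⌉ = 5039
j=17: r + 16k = 5366.906235… → ⌈·⌉ = 5367

113, 441, 770, 1098, 1426, 1755, 2083, 2412, 2740, 3069, 3397, 3725, 4054, 4382, 4711, 5039, 5367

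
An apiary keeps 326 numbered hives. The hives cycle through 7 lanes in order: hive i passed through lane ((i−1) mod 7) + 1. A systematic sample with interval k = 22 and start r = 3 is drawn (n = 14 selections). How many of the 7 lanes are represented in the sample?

7

Consecutive selections differ by k = 22, so their lane numbers differ by 22 mod 7 = 1.
gcd(22, 7) = 1, so the sample visits 7/1 = 7 distinct residues mod 7.
Start 3 is lane 3; the lanes hit are 1, 2, 3, 4, 5, 6, 7.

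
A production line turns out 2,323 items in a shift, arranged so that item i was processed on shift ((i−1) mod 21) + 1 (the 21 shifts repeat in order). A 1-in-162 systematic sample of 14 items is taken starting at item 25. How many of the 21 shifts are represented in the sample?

Consecutive selections differ by k = 162, so their shift numbers differ by 162 mod 21 = 15.
gcd(162, 21) = 3, so the sample visits 21/3 = 7 distinct residues mod 21.
Start 25 is shift 4; the shifts hit are 1, 4, 7, 10, 13, 16, 19.

7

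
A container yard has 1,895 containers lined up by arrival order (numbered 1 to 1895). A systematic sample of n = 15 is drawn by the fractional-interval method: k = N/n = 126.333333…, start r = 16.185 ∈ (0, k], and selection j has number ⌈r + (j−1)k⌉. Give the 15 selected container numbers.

17, 143, 269, 396, 522, 648, 775, 901, 1027, 1154, 1280, 1406, 1533, 1659, 1785

j=1: r + 0k = 16.185 → ⌈·⌉ = 17
j=2: r + 1k = 142.518333… → ⌈·⌉ = 143
j=3: r + 2k = 268.851666… → ⌈·⌉ = 269
j=4: r + 3k = 395.185 → ⌈·⌉ = 396
j=5: r + 4k = 521.518333… → ⌈·⌉ = 522
j=6: r + 5k = 647.851666… → ⌈·⌉ = 648
j=7: r + 6k = 774.185 → ⌈·⌉ = 775
j=8: r + 7k = 900.518333… → ⌈·⌉ = 901
j=9: r + 8k = 1026.851666… → ⌈·⌉ = 1027
j=10: r + 9k = 1153.185 → ⌈·⌉ = 1154
j=11: r + 10k = 1279.518333… → ⌈·⌉ = 1280
j=12: r + 11k = 1405.851666… → ⌈·⌉ = 1406
j=13: r + 12k = 1532.185 → ⌈·⌉ = 1533
j=14: r + 13k = 1658.518333… → ⌈·⌉ = 1659
j=15: r + 14k = 1784.851666… → ⌈·⌉ = 1785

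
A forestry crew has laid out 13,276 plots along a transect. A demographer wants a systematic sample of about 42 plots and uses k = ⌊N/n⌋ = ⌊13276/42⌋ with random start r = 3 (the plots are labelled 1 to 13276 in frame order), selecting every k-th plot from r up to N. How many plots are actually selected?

43

k = ⌊13276/42⌋ = 316
Achieved size = ⌊(13276 − 3)/316⌋ + 1 = ⌊13273/316⌋ + 1 = 42 + 1 = 43
(last selection: 3 + 42×316 = 13275 ≤ 13276; next would be 13591 > 13276)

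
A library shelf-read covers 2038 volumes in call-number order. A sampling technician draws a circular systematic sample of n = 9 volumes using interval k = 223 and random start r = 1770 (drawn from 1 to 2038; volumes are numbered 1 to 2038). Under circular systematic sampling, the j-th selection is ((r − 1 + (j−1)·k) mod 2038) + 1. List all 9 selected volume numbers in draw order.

Selection 1: 1770
Selection 2: 1770 + 223 = 1993
Selection 3: 1993 + 223 = 2216 → 2216 − 2038 = 178
Selection 4: 178 + 223 = 401
Selection 5: 401 + 223 = 624
Selection 6: 624 + 223 = 847
Selection 7: 847 + 223 = 1070
Selection 8: 1070 + 223 = 1293
Selection 9: 1293 + 223 = 1516

1770, 1993, 178, 401, 624, 847, 1070, 1293, 1516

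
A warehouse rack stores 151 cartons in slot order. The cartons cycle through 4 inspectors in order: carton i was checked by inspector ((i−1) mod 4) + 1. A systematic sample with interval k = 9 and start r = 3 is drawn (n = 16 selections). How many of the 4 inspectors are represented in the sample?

Consecutive selections differ by k = 9, so their inspector numbers differ by 9 mod 4 = 1.
gcd(9, 4) = 1, so the sample visits 4/1 = 4 distinct residues mod 4.
Start 3 is inspector 3; the inspectors hit are 1, 2, 3, 4.

4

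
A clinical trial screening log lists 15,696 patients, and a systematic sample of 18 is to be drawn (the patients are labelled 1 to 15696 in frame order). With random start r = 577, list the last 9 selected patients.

k = N/n = 15696/18 = 872
10th selection = 577 + 9×872 = 8425
11th: 8425 + 872 = 9297
12th: 9297 + 872 = 10169
13th: 10169 + 872 = 11041
14th: 11041 + 872 = 11913
15th: 11913 + 872 = 12785
16th: 12785 + 872 = 13657
17th: 13657 + 872 = 14529
18th: 14529 + 872 = 15401

8425, 9297, 10169, 11041, 11913, 12785, 13657, 14529, 15401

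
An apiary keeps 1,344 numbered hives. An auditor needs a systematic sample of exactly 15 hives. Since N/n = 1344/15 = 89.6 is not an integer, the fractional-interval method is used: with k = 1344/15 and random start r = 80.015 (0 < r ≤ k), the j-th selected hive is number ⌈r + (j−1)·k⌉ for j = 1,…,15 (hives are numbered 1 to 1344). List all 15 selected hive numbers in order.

81, 170, 260, 349, 439, 529, 618, 708, 797, 887, 977, 1066, 1156, 1245, 1335

j=1: r + 0k = 80.015 → ⌈·⌉ = 81
j=2: r + 1k = 169.615 → ⌈·⌉ = 170
j=3: r + 2k = 259.215 → ⌈·⌉ = 260
j=4: r + 3k = 348.815 → ⌈·⌉ = 349
j=5: r + 4k = 438.415 → ⌈·⌉ = 439
j=6: r + 5k = 528.015 → ⌈·⌉ = 529
j=7: r + 6k = 617.615 → ⌈·⌉ = 618
j=8: r + 7k = 707.215 → ⌈·⌉ = 708
j=9: r + 8k = 796.815 → ⌈·⌉ = 797
j=10: r + 9k = 886.415 → ⌈·⌉ = 887
j=11: r + 10k = 976.015 → ⌈·⌉ = 977
j=12: r + 11k = 1065.615 → ⌈·⌉ = 1066
j=13: r + 12k = 1155.215 → ⌈·⌉ = 1156
j=14: r + 13k = 1244.815 → ⌈·⌉ = 1245
j=15: r + 14k = 1334.415 → ⌈·⌉ = 1335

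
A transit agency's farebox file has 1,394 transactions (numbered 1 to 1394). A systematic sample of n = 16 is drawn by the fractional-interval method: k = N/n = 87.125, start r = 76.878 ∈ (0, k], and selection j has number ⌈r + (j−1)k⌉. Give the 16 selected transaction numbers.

j=1: r + 0k = 76.878 → ⌈·⌉ = 77
j=2: r + 1k = 164.003 → ⌈·⌉ = 165
j=3: r + 2k = 251.128 → ⌈·⌉ = 252
j=4: r + 3k = 338.253 → ⌈·⌉ = 339
j=5: r + 4k = 425.378 → ⌈·⌉ = 426
j=6: r + 5k = 512.503 → ⌈·⌉ = 513
j=7: r + 6k = 599.628 → ⌈·⌉ = 600
j=8: r + 7k = 686.753 → ⌈·⌉ = 687
j=9: r + 8k = 773.878 → ⌈·⌉ = 774
j=10: r + 9k = 861.003 → ⌈·⌉ = 862
j=11: r + 10k = 948.128 → ⌈·⌉ = 949
j=12: r + 11k = 1035.253 → ⌈·⌉ = 1036
j=13: r + 12k = 1122.378 → ⌈·⌉ = 1123
j=14: r + 13k = 1209.503 → ⌈·⌉ = 1210
j=15: r + 14k = 1296.628 → ⌈·⌉ = 1297
j=16: r + 15k = 1383.753 → ⌈·⌉ = 1384

77, 165, 252, 339, 426, 513, 600, 687, 774, 862, 949, 1036, 1123, 1210, 1297, 1384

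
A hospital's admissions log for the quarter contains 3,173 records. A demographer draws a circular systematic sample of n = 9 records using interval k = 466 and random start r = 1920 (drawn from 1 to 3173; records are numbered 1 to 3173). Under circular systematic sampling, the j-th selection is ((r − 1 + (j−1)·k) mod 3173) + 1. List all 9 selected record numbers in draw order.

Selection 1: 1920
Selection 2: 1920 + 466 = 2386
Selection 3: 2386 + 466 = 2852
Selection 4: 2852 + 466 = 3318 → 3318 − 3173 = 145
Selection 5: 145 + 466 = 611
Selection 6: 611 + 466 = 1077
Selection 7: 1077 + 466 = 1543
Selection 8: 1543 + 466 = 2009
Selection 9: 2009 + 466 = 2475

1920, 2386, 2852, 145, 611, 1077, 1543, 2009, 2475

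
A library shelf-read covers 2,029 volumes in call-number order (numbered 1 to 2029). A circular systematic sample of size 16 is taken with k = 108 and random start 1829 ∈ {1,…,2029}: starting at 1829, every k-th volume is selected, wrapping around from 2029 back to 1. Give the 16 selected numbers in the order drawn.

1829, 1937, 16, 124, 232, 340, 448, 556, 664, 772, 880, 988, 1096, 1204, 1312, 1420

Selection 1: 1829
Selection 2: 1829 + 108 = 1937
Selection 3: 1937 + 108 = 2045 → 2045 − 2029 = 16
Selection 4: 16 + 108 = 124
Selection 5: 124 + 108 = 232
Selection 6: 232 + 108 = 340
Selection 7: 340 + 108 = 448
Selection 8: 448 + 108 = 556
Selection 9: 556 + 108 = 664
Selection 10: 664 + 108 = 772
Selection 11: 772 + 108 = 880
Selection 12: 880 + 108 = 988
Selection 13: 988 + 108 = 1096
Selection 14: 1096 + 108 = 1204
Selection 15: 1204 + 108 = 1312
Selection 16: 1312 + 108 = 1420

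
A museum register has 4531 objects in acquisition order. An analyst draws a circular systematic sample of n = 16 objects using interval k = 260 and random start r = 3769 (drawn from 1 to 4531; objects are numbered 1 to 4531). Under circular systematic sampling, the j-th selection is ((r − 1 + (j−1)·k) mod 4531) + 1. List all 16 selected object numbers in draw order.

Selection 1: 3769
Selection 2: 3769 + 260 = 4029
Selection 3: 4029 + 260 = 4289
Selection 4: 4289 + 260 = 4549 → 4549 − 4531 = 18
Selection 5: 18 + 260 = 278
Selection 6: 278 + 260 = 538
Selection 7: 538 + 260 = 798
Selection 8: 798 + 260 = 1058
Selection 9: 1058 + 260 = 1318
Selection 10: 1318 + 260 = 1578
Selection 11: 1578 + 260 = 1838
Selection 12: 1838 + 260 = 2098
Selection 13: 2098 + 260 = 2358
Selection 14: 2358 + 260 = 2618
Selection 15: 2618 + 260 = 2878
Selection 16: 2878 + 260 = 3138

3769, 4029, 4289, 18, 278, 538, 798, 1058, 1318, 1578, 1838, 2098, 2358, 2618, 2878, 3138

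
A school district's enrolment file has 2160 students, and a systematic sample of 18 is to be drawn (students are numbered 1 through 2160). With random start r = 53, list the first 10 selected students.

53, 173, 293, 413, 533, 653, 773, 893, 1013, 1133

k = N/n = 2160/18 = 120
student 1: 53
student 2: 53 + 120 = 173
student 3: 173 + 120 = 293
student 4: 293 + 120 = 413
student 5: 413 + 120 = 533
student 6: 533 + 120 = 653
student 7: 653 + 120 = 773
student 8: 773 + 120 = 893
student 9: 893 + 120 = 1013
student 10: 1013 + 120 = 1133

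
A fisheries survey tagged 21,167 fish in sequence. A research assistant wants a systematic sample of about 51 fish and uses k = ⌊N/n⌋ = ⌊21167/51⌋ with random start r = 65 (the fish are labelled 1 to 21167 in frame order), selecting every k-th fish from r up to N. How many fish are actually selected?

k = ⌊21167/51⌋ = 415
Achieved size = ⌊(21167 − 65)/415⌋ + 1 = ⌊21102/415⌋ + 1 = 50 + 1 = 51
(last selection: 65 + 50×415 = 20815 ≤ 21167; next would be 21230 > 21167)

51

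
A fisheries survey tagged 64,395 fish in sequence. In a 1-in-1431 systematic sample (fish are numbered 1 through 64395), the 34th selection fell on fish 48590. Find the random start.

k = 1431
r = 48590 − (34−1)×1431 = 48590 − 47223 = 1367

1367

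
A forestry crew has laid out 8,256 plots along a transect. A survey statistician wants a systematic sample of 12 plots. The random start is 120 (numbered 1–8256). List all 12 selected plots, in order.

120, 808, 1496, 2184, 2872, 3560, 4248, 4936, 5624, 6312, 7000, 7688

k = N/n = 8256/12 = 688
plot 1: 120
plot 2: 120 + 688 = 808
plot 3: 808 + 688 = 1496
plot 4: 1496 + 688 = 2184
plot 5: 2184 + 688 = 2872
plot 6: 2872 + 688 = 3560
plot 7: 3560 + 688 = 4248
plot 8: 4248 + 688 = 4936
plot 9: 4936 + 688 = 5624
plot 10: 5624 + 688 = 6312
plot 11: 6312 + 688 = 7000
plot 12: 7000 + 688 = 7688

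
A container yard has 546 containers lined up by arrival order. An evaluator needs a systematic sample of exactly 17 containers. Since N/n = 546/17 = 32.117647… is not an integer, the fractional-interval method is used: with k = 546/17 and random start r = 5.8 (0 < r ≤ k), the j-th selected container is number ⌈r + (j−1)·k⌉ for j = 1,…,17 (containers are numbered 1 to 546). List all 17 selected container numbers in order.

6, 38, 71, 103, 135, 167, 199, 231, 263, 295, 327, 360, 392, 424, 456, 488, 520

j=1: r + 0k = 5.8 → ⌈·⌉ = 6
j=2: r + 1k = 37.917647… → ⌈·⌉ = 38
j=3: r + 2k = 70.035294… → ⌈·⌉ = 71
j=4: r + 3k = 102.152941… → ⌈·⌉ = 103
j=5: r + 4k = 134.270588… → ⌈·⌉ = 135
j=6: r + 5k = 166.388235… → ⌈·⌉ = 167
j=7: r + 6k = 198.505882… → ⌈·⌉ = 199
j=8: r + 7k = 230.623529… → ⌈·⌉ = 231
j=9: r + 8k = 262.741176… → ⌈·⌉ = 263
j=10: r + 9k = 294.858823… → ⌈·⌉ = 295
j=11: r + 10k = 326.976470… → ⌈·⌉ = 327
j=12: r + 11k = 359.094117… → ⌈·⌉ = 360
j=13: r + 12k = 391.211764… → ⌈·⌉ = 392
j=14: r + 13k = 423.329411… → ⌈·⌉ = 424
j=15: r + 14k = 455.447058… → ⌈·⌉ = 456
j=16: r + 15k = 487.564705… → ⌈·⌉ = 488
j=17: r + 16k = 519.682352… → ⌈·⌉ = 520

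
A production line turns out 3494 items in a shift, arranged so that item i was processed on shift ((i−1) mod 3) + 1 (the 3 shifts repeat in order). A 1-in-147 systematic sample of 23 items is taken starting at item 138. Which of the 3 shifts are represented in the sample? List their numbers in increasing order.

3

Consecutive selections differ by k = 147, so their shift numbers differ by 147 mod 3 = 0.
gcd(147, 3) = 3, so the sample visits 3/3 = 1 distinct residues mod 3.
Start 138 is shift 3; the shifts hit are 3.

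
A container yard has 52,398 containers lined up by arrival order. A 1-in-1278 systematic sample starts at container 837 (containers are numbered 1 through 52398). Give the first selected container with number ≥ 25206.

k = 1278
Steps past start: ⌈(25206 − 837)/1278⌉ = ⌈24369/1278⌉ = 20
Selected container: 837 + 20×1278 = 26397

26397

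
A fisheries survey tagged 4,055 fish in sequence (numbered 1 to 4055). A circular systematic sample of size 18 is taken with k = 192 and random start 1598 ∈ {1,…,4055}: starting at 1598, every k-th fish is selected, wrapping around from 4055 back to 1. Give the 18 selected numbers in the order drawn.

1598, 1790, 1982, 2174, 2366, 2558, 2750, 2942, 3134, 3326, 3518, 3710, 3902, 39, 231, 423, 615, 807

Selection 1: 1598
Selection 2: 1598 + 192 = 1790
Selection 3: 1790 + 192 = 1982
Selection 4: 1982 + 192 = 2174
Selection 5: 2174 + 192 = 2366
Selection 6: 2366 + 192 = 2558
Selection 7: 2558 + 192 = 2750
Selection 8: 2750 + 192 = 2942
Selection 9: 2942 + 192 = 3134
Selection 10: 3134 + 192 = 3326
Selection 11: 3326 + 192 = 3518
Selection 12: 3518 + 192 = 3710
Selection 13: 3710 + 192 = 3902
Selection 14: 3902 + 192 = 4094 → 4094 − 4055 = 39
Selection 15: 39 + 192 = 231
Selection 16: 231 + 192 = 423
Selection 17: 423 + 192 = 615
Selection 18: 615 + 192 = 807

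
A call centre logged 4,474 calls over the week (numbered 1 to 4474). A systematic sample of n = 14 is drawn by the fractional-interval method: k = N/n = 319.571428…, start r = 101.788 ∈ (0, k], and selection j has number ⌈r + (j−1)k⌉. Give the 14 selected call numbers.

j=1: r + 0k = 101.788 → ⌈·⌉ = 102
j=2: r + 1k = 421.359428… → ⌈·⌉ = 422
j=3: r + 2k = 740.930857… → ⌈·⌉ = 741
j=4: r + 3k = 1060.502285… → ⌈·⌉ = 1061
j=5: r + 4k = 1380.073714… → ⌈·⌉ = 1381
j=6: r + 5k = 1699.645142… → ⌈·⌉ = 1700
j=7: r + 6k = 2019.216571… → ⌈·⌉ = 2020
j=8: r + 7k = 2338.788 → ⌈·⌉ = 2339
j=9: r + 8k = 2658.359428… → ⌈·⌉ = 2659
j=10: r + 9k = 2977.930857… → ⌈·⌉ = 2978
j=11: r + 10k = 3297.502285… → ⌈·⌉ = 3298
j=12: r + 11k = 3617.073714… → ⌈·⌉ = 3618
j=13: r + 12k = 3936.645142… → ⌈·⌉ = 3937
j=14: r + 13k = 4256.216571… → ⌈·⌉ = 4257

102, 422, 741, 1061, 1381, 1700, 2020, 2339, 2659, 2978, 3298, 3618, 3937, 4257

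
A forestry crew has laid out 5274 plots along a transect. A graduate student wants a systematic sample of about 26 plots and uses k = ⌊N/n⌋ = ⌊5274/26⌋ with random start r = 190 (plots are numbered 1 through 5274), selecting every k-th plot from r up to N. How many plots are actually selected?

26

k = ⌊5274/26⌋ = 202
Achieved size = ⌊(5274 − 190)/202⌋ + 1 = ⌊5084/202⌋ + 1 = 25 + 1 = 26
(last selection: 190 + 25×202 = 5240 ≤ 5274; next would be 5442 > 5274)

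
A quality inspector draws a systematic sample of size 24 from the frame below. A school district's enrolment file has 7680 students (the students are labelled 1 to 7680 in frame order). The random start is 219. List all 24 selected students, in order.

219, 539, 859, 1179, 1499, 1819, 2139, 2459, 2779, 3099, 3419, 3739, 4059, 4379, 4699, 5019, 5339, 5659, 5979, 6299, 6619, 6939, 7259, 7579

k = N/n = 7680/24 = 320
student 1: 219
student 2: 219 + 320 = 539
student 3: 539 + 320 = 859
student 4: 859 + 320 = 1179
student 5: 1179 + 320 = 1499
student 6: 1499 + 320 = 1819
student 7: 1819 + 320 = 2139
student 8: 2139 + 320 = 2459
student 9: 2459 + 320 = 2779
student 10: 2779 + 320 = 3099
student 11: 3099 + 320 = 3419
student 12: 3419 + 320 = 3739
student 13: 3739 + 320 = 4059
student 14: 4059 + 320 = 4379
student 15: 4379 + 320 = 4699
student 16: 4699 + 320 = 5019
student 17: 5019 + 320 = 5339
student 18: 5339 + 320 = 5659
student 19: 5659 + 320 = 5979
student 20: 5979 + 320 = 6299
student 21: 6299 + 320 = 6619
student 22: 6619 + 320 = 6939
student 23: 6939 + 320 = 7259
student 24: 7259 + 320 = 7579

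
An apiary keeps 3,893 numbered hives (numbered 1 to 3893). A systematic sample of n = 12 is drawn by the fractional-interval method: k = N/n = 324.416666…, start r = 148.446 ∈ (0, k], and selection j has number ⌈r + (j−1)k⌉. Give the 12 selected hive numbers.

j=1: r + 0k = 148.446 → ⌈·⌉ = 149
j=2: r + 1k = 472.862666… → ⌈·⌉ = 473
j=3: r + 2k = 797.279333… → ⌈·⌉ = 798
j=4: r + 3k = 1121.696 → ⌈·⌉ = 1122
j=5: r + 4k = 1446.112666… → ⌈·⌉ = 1447
j=6: r + 5k = 1770.529333… → ⌈·⌉ = 1771
j=7: r + 6k = 2094.946 → ⌈·⌉ = 2095
j=8: r + 7k = 2419.362666… → ⌈·⌉ = 2420
j=9: r + 8k = 2743.779333… → ⌈·⌉ = 2744
j=10: r + 9k = 3068.196 → ⌈·⌉ = 3069
j=11: r + 10k = 3392.612666… → ⌈·⌉ = 3393
j=12: r + 11k = 3717.029333… → ⌈·⌉ = 3718

149, 473, 798, 1122, 1447, 1771, 2095, 2420, 2744, 3069, 3393, 3718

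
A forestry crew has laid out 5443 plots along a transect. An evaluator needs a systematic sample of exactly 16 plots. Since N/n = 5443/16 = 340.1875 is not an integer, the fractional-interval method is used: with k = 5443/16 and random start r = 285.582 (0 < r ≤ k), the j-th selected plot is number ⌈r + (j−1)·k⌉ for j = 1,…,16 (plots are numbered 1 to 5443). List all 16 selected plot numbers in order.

j=1: r + 0k = 285.582 → ⌈·⌉ = 286
j=2: r + 1k = 625.7695 → ⌈·⌉ = 626
j=3: r + 2k = 965.957 → ⌈·⌉ = 966
j=4: r + 3k = 1306.1445 → ⌈·⌉ = 1307
j=5: r + 4k = 1646.332 → ⌈·⌉ = 1647
j=6: r + 5k = 1986.5195 → ⌈·⌉ = 1987
j=7: r + 6k = 2326.707 → ⌈·⌉ = 2327
j=8: r + 7k = 2666.8945 → ⌈·⌉ = 2667
j=9: r + 8k = 3007.082 → ⌈·⌉ = 3008
j=10: r + 9k = 3347.2695 → ⌈·⌉ = 3348
j=11: r + 10k = 3687.457 → ⌈·⌉ = 3688
j=12: r + 11k = 4027.6445 → ⌈·⌉ = 4028
j=13: r + 12k = 4367.832 → ⌈·⌉ = 4368
j=14: r + 13k = 4708.0195 → ⌈·⌉ = 4709
j=15: r + 14k = 5048.207 → ⌈·⌉ = 5049
j=16: r + 15k = 5388.3945 → ⌈·⌉ = 5389

286, 626, 966, 1307, 1647, 1987, 2327, 2667, 3008, 3348, 3688, 4028, 4368, 4709, 5049, 5389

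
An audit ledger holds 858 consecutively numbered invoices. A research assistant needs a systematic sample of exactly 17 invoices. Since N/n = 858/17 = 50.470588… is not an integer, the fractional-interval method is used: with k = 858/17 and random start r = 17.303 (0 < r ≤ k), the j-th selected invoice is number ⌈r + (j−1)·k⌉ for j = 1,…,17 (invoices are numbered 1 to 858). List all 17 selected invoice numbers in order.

j=1: r + 0k = 17.303 → ⌈·⌉ = 18
j=2: r + 1k = 67.773588… → ⌈·⌉ = 68
j=3: r + 2k = 118.244176… → ⌈·⌉ = 119
j=4: r + 3k = 168.714764… → ⌈·⌉ = 169
j=5: r + 4k = 219.185352… → ⌈·⌉ = 220
j=6: r + 5k = 269.655941… → ⌈·⌉ = 270
j=7: r + 6k = 320.126529… → ⌈·⌉ = 321
j=8: r + 7k = 370.597117… → ⌈·⌉ = 371
j=9: r + 8k = 421.067705… → ⌈·⌉ = 422
j=10: r + 9k = 471.538294… → ⌈·⌉ = 472
j=11: r + 10k = 522.008882… → ⌈·⌉ = 523
j=12: r + 11k = 572.479470… → ⌈·⌉ = 573
j=13: r + 12k = 622.950058… → ⌈·⌉ = 623
j=14: r + 13k = 673.420647… → ⌈·⌉ = 674
j=15: r + 14k = 723.891235… → ⌈·⌉ = 724
j=16: r + 15k = 774.361823… → ⌈·⌉ = 775
j=17: r + 16k = 824.832411… → ⌈·⌉ = 825

18, 68, 119, 169, 220, 270, 321, 371, 422, 472, 523, 573, 623, 674, 724, 775, 825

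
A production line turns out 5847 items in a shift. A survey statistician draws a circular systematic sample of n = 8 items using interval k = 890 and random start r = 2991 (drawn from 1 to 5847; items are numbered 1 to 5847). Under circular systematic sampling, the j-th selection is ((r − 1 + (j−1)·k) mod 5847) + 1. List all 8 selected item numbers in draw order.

Selection 1: 2991
Selection 2: 2991 + 890 = 3881
Selection 3: 3881 + 890 = 4771
Selection 4: 4771 + 890 = 5661
Selection 5: 5661 + 890 = 6551 → 6551 − 5847 = 704
Selection 6: 704 + 890 = 1594
Selection 7: 1594 + 890 = 2484
Selection 8: 2484 + 890 = 3374

2991, 3881, 4771, 5661, 704, 1594, 2484, 3374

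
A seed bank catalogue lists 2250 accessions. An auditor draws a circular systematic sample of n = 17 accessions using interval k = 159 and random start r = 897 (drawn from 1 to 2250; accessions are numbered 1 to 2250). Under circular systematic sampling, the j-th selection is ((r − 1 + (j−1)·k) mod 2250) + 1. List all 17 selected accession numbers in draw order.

Selection 1: 897
Selection 2: 897 + 159 = 1056
Selection 3: 1056 + 159 = 1215
Selection 4: 1215 + 159 = 1374
Selection 5: 1374 + 159 = 1533
Selection 6: 1533 + 159 = 1692
Selection 7: 1692 + 159 = 1851
Selection 8: 1851 + 159 = 2010
Selection 9: 2010 + 159 = 2169
Selection 10: 2169 + 159 = 2328 → 2328 − 2250 = 78
Selection 11: 78 + 159 = 237
Selection 12: 237 + 159 = 396
Selection 13: 396 + 159 = 555
Selection 14: 555 + 159 = 714
Selection 15: 714 + 159 = 873
Selection 16: 873 + 159 = 1032
Selection 17: 1032 + 159 = 1191

897, 1056, 1215, 1374, 1533, 1692, 1851, 2010, 2169, 78, 237, 396, 555, 714, 873, 1032, 1191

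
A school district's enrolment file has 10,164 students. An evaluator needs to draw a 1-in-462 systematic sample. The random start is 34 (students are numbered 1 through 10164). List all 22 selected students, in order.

student 1: 34
student 2: 34 + 462 = 496
student 3: 496 + 462 = 958
student 4: 958 + 462 = 1420
student 5: 1420 + 462 = 1882
student 6: 1882 + 462 = 2344
student 7: 2344 + 462 = 2806
student 8: 2806 + 462 = 3268
student 9: 3268 + 462 = 3730
student 10: 3730 + 462 = 4192
student 11: 4192 + 462 = 4654
student 12: 4654 + 462 = 5116
student 13: 5116 + 462 = 5578
student 14: 5578 + 462 = 6040
student 15: 6040 + 462 = 6502
student 16: 6502 + 462 = 6964
student 17: 6964 + 462 = 7426
student 18: 7426 + 462 = 7888
student 19: 7888 + 462 = 8350
student 20: 8350 + 462 = 8812
student 21: 8812 + 462 = 9274
student 22: 9274 + 462 = 9736

34, 496, 958, 1420, 1882, 2344, 2806, 3268, 3730, 4192, 4654, 5116, 5578, 6040, 6502, 6964, 7426, 7888, 8350, 8812, 9274, 9736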